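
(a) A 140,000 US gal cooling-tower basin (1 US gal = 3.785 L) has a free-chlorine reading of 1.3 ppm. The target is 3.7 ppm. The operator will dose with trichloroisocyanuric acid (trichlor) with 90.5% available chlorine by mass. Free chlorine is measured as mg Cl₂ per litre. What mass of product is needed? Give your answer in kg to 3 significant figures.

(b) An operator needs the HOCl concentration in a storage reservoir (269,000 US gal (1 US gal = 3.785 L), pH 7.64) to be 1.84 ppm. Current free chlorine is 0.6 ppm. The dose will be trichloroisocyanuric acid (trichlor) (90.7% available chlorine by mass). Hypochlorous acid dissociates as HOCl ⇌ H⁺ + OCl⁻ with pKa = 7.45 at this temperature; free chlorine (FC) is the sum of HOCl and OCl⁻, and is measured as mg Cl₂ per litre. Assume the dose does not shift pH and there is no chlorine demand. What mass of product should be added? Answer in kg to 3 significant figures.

(a) 1.41 kg; (b) 4.59 kg

(a) Volume: 140,000 US gal × 3.785 L/gal = 529,900 L.
(a) Chlorine deficit: 3.7 − 1.3 = 2.4 ppm = 2.4 mg/L as Cl₂.
(a) Cl₂ equivalent needed: 2.4 mg/L × 529,900 L = 1,272,000 mg = 1272 g.
(a) Product at 90.5% available chlorine: 1272 / 0.905 = 1405 g.

(b) Volume: 269,000 US gal × 3.785 L/gal = 1,018,165 L.
(b) [OCl⁻]/[HOCl] = 10^(pH − pKa) = 10^(7.64 − 7.45) = 1.549; fraction as HOCl = 1/(1 + 1.549) = 0.3923.
(b) Free chlorine required for 1.84 ppm HOCl: 1.84 / 0.3923 = 4.69 ppm.
(b) FC to add: 4.69 − 0.6 = 4.09 mg/L as Cl₂.
(b) Cl₂ equivalent: 4.09 mg/L × 1,018,165 L = 4164 g.
(b) Product at 90.7% available Cl: 4164 / 0.907 = 4591 g.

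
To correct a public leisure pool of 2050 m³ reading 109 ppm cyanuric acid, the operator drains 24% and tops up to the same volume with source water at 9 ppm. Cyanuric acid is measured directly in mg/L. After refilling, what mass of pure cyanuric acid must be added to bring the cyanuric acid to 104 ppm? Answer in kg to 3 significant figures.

39.0 kg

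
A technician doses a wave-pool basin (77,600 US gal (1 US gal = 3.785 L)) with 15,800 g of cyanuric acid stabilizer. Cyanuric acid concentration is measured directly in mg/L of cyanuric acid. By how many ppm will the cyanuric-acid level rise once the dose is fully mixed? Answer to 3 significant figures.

53.8 ppm

Volume: 77,600 US gal × 3.785 L/gal = 293,716 L.
Rise: 15,800 g / 293,716 L × 1000 = 53.79 mg/L.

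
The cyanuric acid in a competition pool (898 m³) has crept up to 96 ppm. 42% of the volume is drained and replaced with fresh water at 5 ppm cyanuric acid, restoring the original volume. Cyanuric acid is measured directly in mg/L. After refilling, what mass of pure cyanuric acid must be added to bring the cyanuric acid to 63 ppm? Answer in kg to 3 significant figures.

4.69 kg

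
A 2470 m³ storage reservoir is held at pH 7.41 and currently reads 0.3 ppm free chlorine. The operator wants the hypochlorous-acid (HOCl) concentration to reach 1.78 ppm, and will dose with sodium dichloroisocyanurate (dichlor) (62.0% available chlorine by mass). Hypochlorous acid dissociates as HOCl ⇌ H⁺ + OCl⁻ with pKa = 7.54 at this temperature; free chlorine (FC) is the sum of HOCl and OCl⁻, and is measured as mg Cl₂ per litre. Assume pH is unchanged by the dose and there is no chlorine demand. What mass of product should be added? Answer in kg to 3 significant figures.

11.2 kg

Volume: 2470 m³ = 2,470,000 L.
[OCl⁻]/[HOCl] = 10^(pH − pKa) = 10^(7.41 − 7.54) = 0.7413; fraction as HOCl = 1/(1 + 0.7413) = 0.5743.
Free chlorine required for 1.78 ppm HOCl: 1.78 / 0.5743 = 3.1 ppm.
FC to add: 3.1 − 0.3 = 2.8 mg/L as Cl₂.
Cl₂ equivalent: 2.8 mg/L × 2,470,000 L = 6915 g.
Product at 62.0% available Cl: 6915 / 0.62 = 11,150 g.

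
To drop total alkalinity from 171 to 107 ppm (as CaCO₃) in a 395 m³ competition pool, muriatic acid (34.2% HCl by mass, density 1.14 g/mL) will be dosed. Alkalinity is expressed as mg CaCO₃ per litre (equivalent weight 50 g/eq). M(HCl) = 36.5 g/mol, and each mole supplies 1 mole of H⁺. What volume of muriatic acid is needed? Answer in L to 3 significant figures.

47.3 L

Volume: 395 m³ = 395,000 L.
Alkalinity to neutralize: (171 − 107) = 64 mg/L as CaCO₃ × 395,000 L = 25,280 g as CaCO₃.
Equivalents of H⁺ required: 25,280 ÷ 50 g/eq = 505.6 eq = 505.6 mol HCl.
Mass of HCl: 505.6 × 36.5 = 18,450 g.
Mass of 34.2% solution: 18,450 / 0.342 = 53,960 g.
Volume: 53,960 g ÷ 1.14 g/mL = 47,330 mL.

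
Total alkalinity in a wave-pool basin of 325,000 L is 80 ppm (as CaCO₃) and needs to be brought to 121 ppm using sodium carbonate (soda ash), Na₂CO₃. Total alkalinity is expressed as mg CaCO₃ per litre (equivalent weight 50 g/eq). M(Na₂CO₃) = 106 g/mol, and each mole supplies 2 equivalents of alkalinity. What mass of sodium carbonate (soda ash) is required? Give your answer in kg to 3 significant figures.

Alkalinity to add: (121 − 80) = 41 mg/L as CaCO₃ × 325,000 L = 13,320 g as CaCO₃.
Equivalents: 13,320 g ÷ 50 g/eq = 266.5 eq.
Each mole of Na₂CO₃ supplies 2 eq, so 266.5 / 2 = 133.2 mol.
Mass: 133.2 mol × 106 g/mol = 14,120 g.

14.1 kg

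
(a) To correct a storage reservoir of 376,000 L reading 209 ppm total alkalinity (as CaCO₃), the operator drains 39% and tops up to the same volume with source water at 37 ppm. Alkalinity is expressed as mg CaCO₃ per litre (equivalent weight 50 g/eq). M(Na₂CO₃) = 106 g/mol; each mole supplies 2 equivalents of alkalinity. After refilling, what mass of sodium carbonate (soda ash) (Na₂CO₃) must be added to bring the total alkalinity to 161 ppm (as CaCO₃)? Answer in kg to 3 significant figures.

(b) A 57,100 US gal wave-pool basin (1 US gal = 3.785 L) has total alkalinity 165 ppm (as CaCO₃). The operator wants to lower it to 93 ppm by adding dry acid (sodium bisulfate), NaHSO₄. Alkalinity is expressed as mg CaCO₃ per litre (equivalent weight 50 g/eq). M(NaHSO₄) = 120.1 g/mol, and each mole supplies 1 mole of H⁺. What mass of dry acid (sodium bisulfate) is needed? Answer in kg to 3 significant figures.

(a) 7.60 kg; (b) 37.4 kg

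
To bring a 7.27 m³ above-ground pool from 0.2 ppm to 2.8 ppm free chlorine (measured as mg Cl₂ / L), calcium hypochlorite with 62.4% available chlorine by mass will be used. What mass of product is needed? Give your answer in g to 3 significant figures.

Volume: 7.27 m³ = 7,270 L.
Chlorine deficit: 2.8 − 0.2 = 2.6 ppm = 2.6 mg/L as Cl₂.
Cl₂ equivalent needed: 2.6 mg/L × 7,270 L = 18,900 mg = 18.9 g.
Product at 62.4% available chlorine: 18.9 / 0.624 = 30.29 g.

30.3 g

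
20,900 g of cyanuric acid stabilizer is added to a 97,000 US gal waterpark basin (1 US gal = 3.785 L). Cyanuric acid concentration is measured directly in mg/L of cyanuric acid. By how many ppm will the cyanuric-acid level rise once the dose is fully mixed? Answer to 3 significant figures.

Volume: 97,000 US gal × 3.785 L/gal = 367,145 L.
Rise: 20,900 g / 367,145 L × 1000 = 56.93 mg/L.

56.9 ppm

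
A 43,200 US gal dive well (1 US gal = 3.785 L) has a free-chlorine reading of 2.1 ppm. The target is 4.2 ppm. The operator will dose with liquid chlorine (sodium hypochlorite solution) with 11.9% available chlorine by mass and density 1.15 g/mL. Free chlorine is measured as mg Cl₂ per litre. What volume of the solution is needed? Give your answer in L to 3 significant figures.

2.51 L

Volume: 43,200 US gal × 3.785 L/gal = 163,512 L.
Chlorine deficit: 4.2 − 2.1 = 2.1 ppm = 2.1 mg/L as Cl₂.
Cl₂ equivalent needed: 2.1 mg/L × 163,512 L = 343,400 mg = 343.4 g.
Product at 11.9% available chlorine: 343.4 / 0.119 = 2886 g.
Volume at density 1.15 g/mL: 2886 g ÷ 1.15 g/mL = 2509 mL.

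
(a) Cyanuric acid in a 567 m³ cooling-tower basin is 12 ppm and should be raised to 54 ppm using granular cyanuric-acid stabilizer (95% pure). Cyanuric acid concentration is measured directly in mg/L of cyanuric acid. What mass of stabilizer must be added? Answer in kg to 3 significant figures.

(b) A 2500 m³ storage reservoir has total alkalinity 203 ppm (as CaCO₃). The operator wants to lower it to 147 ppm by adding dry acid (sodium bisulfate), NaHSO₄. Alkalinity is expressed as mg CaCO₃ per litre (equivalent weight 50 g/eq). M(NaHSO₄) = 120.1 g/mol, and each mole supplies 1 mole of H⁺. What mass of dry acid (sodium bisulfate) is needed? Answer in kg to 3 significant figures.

(a) Volume: 567 m³ = 567,000 L.
(a) CYA to add: (54 − 12) = 42 mg/L × 567,000 L = 23,810 g cyanuric acid.
(a) At 95% purity: 23,810 / 0.95 = 25,070 g product.

(b) Volume: 2500 m³ = 2,500,000 L.
(b) Alkalinity to neutralize: (203 − 147) = 56 mg/L as CaCO₃ × 2,500,000 L = 140,000 g as CaCO₃.
(b) Equivalents of H⁺ required: 140,000 ÷ 50 g/eq = 2800 eq = 2800 mol NaHSO₄.
(b) Mass of NaHSO₄: 2800 × 120.1 = 336,300 g.

(a) 25.1 kg; (b) 336 kg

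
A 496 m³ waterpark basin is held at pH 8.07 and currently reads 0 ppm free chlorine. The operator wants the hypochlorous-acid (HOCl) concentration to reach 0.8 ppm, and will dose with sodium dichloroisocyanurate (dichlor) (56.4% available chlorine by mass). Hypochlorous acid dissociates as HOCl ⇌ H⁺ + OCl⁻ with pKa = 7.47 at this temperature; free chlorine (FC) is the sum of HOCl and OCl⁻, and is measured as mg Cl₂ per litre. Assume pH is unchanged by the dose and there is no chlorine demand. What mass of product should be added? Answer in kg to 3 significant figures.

3.50 kg

Volume: 496 m³ = 496,000 L.
[OCl⁻]/[HOCl] = 10^(pH − pKa) = 10^(8.07 − 7.47) = 3.981; fraction as HOCl = 1/(1 + 3.981) = 0.2008.
Free chlorine required for 0.8 ppm HOCl: 0.8 / 0.2008 = 3.985 ppm.
FC to add: 3.985 − 0 = 3.985 mg/L as Cl₂.
Cl₂ equivalent: 3.985 mg/L × 496,000 L = 1976 g.
Product at 56.4% available Cl: 1976 / 0.564 = 3504 g.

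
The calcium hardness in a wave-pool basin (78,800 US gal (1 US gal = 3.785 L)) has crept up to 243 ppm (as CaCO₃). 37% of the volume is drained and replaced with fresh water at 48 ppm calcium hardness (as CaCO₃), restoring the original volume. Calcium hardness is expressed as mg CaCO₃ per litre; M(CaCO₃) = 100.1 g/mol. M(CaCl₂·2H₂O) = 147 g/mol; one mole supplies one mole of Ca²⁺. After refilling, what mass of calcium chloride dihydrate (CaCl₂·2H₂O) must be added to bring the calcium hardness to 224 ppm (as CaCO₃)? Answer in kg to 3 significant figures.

23.3 kg

Volume: 78,800 US gal × 3.785 L/gal = 298,258 L.
After draining 37% and refilling: 243 × 0.63 + 48 × 0.37 = 170.85 ppm.
Deficit to target: 224 − 170.85 = 53.15 mg/L.
As CaCO₃: 53.15 mg/L × 298,258 L = 15,850 g; ÷ 100.1 = 158.4 mol Ca²⁺.
Mass: 158.4 × 147 = 23,280 g.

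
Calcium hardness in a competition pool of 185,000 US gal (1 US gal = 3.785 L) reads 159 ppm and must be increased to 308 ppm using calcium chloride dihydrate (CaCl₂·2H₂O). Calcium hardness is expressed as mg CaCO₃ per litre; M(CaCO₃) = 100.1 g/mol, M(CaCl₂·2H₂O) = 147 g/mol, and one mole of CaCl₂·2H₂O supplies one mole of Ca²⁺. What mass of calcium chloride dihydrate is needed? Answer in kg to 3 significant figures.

153 kg

Volume: 185,000 US gal × 3.785 L/gal = 700,225 L.
Hardness to add: (308 − 159) = 149 mg/L as CaCO₃ × 700,225 L = 104,300 g as CaCO₃.
Moles of Ca²⁺ (1 mol Ca²⁺ ≡ 1 mol CaCO₃): 104,300 / 100.1 g/mol = 1042 mol.
Mass of CaCl₂·2H₂O: 1042 × 147 = 153,200 g.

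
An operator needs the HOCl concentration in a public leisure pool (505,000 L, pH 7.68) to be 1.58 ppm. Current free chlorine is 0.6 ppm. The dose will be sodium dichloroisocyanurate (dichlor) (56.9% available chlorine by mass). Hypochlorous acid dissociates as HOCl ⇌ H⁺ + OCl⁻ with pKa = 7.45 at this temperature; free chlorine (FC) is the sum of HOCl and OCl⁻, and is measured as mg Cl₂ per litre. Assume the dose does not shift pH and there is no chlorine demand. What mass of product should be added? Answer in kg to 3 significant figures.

3.25 kg

[OCl⁻]/[HOCl] = 10^(pH − pKa) = 10^(7.68 − 7.45) = 1.698; fraction as HOCl = 1/(1 + 1.698) = 0.3706.
Free chlorine required for 1.58 ppm HOCl: 1.58 / 0.3706 = 4.263 ppm.
FC to add: 4.263 − 0.6 = 3.663 mg/L as Cl₂.
Cl₂ equivalent: 3.663 mg/L × 505,000 L = 1850 g.
Product at 56.9% available Cl: 1850 / 0.569 = 3251 g.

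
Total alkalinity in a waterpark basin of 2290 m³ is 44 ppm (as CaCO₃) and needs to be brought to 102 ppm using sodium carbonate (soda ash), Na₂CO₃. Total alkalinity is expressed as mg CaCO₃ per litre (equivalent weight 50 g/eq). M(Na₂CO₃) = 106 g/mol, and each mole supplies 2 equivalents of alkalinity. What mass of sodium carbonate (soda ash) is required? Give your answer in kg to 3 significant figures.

141 kg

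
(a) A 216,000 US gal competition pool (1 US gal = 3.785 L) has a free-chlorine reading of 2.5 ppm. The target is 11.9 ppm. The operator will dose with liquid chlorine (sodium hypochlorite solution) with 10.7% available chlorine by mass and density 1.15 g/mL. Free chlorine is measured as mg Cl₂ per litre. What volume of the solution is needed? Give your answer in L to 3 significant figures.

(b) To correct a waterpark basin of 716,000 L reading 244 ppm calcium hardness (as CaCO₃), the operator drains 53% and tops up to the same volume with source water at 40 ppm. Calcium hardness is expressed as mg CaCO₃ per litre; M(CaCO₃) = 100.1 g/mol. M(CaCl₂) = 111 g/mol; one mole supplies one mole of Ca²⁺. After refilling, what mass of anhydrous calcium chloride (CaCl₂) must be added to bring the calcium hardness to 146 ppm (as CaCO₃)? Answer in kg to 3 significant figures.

(a) 62.5 L; (b) 8.03 kg

(a) Volume: 216,000 US gal × 3.785 L/gal = 817,560 L.
(a) Chlorine deficit: 11.9 − 2.5 = 9.4 ppm = 9.4 mg/L as Cl₂.
(a) Cl₂ equivalent needed: 9.4 mg/L × 817,560 L = 7,685,000 mg = 7685 g.
(a) Product at 10.7% available chlorine: 7685 / 0.107 = 71,820 g.
(a) Volume at density 1.15 g/mL: 71,820 g ÷ 1.15 g/mL = 62,450 mL.

(b) After draining 53% and refilling: 244 × 0.47 + 40 × 0.53 = 135.88 ppm.
(b) Deficit to target: 146 − 135.88 = 10.12 mg/L.
(b) As CaCO₃: 10.12 mg/L × 716,000 L = 7246 g; ÷ 100.1 = 72.39 mol Ca²⁺.
(b) Mass: 72.39 × 111 = 8035 g.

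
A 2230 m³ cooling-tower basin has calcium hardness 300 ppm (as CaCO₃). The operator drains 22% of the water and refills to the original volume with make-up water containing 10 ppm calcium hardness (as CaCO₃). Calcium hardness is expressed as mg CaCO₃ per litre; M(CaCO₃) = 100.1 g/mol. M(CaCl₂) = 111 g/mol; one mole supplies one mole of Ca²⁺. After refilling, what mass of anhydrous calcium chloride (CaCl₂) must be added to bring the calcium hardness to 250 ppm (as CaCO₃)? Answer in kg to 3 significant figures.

Volume: 2230 m³ = 2,230,000 L.
After draining 22% and refilling: 300 × 0.78 + 10 × 0.22 = 236.2 ppm.
Deficit to target: 250 − 236.2 = 13.8 mg/L.
As CaCO₃: 13.8 mg/L × 2,230,000 L = 30,770 g; ÷ 100.1 = 307.4 mol Ca²⁺.
Mass: 307.4 × 111 = 34,130 g.

34.1 kg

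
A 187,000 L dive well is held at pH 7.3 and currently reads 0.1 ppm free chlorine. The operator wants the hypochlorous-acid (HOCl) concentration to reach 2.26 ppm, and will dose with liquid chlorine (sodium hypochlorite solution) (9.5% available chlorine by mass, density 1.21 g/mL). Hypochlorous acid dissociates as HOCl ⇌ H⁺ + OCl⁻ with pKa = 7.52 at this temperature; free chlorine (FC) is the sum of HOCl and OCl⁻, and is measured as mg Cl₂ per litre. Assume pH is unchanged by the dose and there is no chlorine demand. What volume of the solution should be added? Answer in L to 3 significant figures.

5.73 L

[OCl⁻]/[HOCl] = 10^(pH − pKa) = 10^(7.3 − 7.52) = 0.6026; fraction as HOCl = 1/(1 + 0.6026) = 0.624.
Free chlorine required for 2.26 ppm HOCl: 2.26 / 0.624 = 3.622 ppm.
FC to add: 3.622 − 0.1 = 3.522 mg/L as Cl₂.
Cl₂ equivalent: 3.522 mg/L × 187,000 L = 658.6 g.
Product at 9.5% available Cl: 658.6 / 0.095 = 6932 g.
Volume: 6932 g ÷ 1.21 g/mL = 5729 mL.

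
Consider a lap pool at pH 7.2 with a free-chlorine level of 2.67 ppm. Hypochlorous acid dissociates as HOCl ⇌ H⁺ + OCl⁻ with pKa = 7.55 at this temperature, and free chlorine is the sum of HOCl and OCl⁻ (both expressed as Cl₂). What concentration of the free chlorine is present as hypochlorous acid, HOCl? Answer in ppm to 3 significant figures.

1.85 ppm

[OCl⁻]/[HOCl] = 10^(pH − pKa) = 10^(7.2 − 7.55) = 10^-0.35 = 0.4467.
Fraction as HOCl = 1 / (1 + 0.4467) = 0.6912.
HOCl = 0.6912 × 2.67 ppm = 1.846 ppm.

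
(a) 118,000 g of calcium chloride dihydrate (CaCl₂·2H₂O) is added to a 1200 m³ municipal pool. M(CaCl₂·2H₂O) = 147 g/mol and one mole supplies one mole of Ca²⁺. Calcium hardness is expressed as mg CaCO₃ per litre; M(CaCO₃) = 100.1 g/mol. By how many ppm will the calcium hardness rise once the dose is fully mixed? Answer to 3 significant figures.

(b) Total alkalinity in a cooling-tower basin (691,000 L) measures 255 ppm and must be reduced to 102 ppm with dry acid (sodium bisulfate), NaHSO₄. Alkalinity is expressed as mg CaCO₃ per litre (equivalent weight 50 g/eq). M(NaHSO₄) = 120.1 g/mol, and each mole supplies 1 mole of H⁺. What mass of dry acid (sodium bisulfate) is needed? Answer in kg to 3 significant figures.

(a) 67.0 ppm; (b) 254 kg

(a) Volume: 1200 m³ = 1,200,000 L.
(a) Moles of Ca²⁺: 118,000 g ÷ 147 g/mol = 802.7 mol.
(a) As CaCO₃: 802.7 mol × 100.1 g/mol = 80,350 g.
(a) Rise: 80,350 g / 1,200,000 L × 1000 = 66.96 mg/L.

(b) Alkalinity to neutralize: (255 − 102) = 153 mg/L as CaCO₃ × 691,000 L = 105,700 g as CaCO₃.
(b) Equivalents of H⁺ required: 105,700 ÷ 50 g/eq = 2114 eq = 2114 mol NaHSO₄.
(b) Mass of NaHSO₄: 2114 × 120.1 = 253,900 g.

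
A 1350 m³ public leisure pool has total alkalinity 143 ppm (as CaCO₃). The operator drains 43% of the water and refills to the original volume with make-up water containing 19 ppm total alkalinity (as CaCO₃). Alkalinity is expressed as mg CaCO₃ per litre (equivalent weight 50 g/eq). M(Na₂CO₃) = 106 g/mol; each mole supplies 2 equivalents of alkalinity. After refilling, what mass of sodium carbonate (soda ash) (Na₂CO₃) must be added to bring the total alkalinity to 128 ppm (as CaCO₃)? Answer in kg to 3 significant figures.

54.8 kg

Volume: 1350 m³ = 1,350,000 L.
After draining 43% and refilling: 143 × 0.57 + 19 × 0.43 = 89.68 ppm.
Deficit to target: 128 − 89.68 = 38.32 mg/L.
As CaCO₃: 38.32 mg/L × 1,350,000 L = 51,730 g; ÷ 50 g/eq ÷ 2 = 517.3 mol Na₂CO₃.
Mass: 517.3 × 106 = 54,840 g.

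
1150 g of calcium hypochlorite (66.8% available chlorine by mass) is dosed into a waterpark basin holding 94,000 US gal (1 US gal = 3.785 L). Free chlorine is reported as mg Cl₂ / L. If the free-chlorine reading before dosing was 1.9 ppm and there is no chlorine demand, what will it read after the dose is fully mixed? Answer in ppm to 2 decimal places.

Volume: 94,000 US gal × 3.785 L/gal = 355,790 L.
Available chlorine delivered: 1150 g × 0.668 = 768.2 g as Cl₂.
Concentration rise: 768.2 g / 355,790 L = 2.159 mg/L = 2.16 ppm.
Final FC: 1.9 + 2.16 = 4.06 ppm.

4.06 ppm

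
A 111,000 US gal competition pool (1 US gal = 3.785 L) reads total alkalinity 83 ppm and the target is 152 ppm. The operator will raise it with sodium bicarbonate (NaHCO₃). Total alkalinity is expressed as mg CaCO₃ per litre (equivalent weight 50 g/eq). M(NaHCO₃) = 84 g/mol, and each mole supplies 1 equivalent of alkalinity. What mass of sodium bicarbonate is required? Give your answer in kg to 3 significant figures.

48.7 kg

Volume: 111,000 US gal × 3.785 L/gal = 420,135 L.
Alkalinity to add: (152 − 83) = 69 mg/L as CaCO₃ × 420,135 L = 28,990 g as CaCO₃.
Equivalents: 28,990 g ÷ 50 g/eq = 579.8 eq.
NaHCO₃ supplies 1 eq per mole → 579.8 mol.
Mass: 579.8 mol × 84 g/mol = 48,700 g.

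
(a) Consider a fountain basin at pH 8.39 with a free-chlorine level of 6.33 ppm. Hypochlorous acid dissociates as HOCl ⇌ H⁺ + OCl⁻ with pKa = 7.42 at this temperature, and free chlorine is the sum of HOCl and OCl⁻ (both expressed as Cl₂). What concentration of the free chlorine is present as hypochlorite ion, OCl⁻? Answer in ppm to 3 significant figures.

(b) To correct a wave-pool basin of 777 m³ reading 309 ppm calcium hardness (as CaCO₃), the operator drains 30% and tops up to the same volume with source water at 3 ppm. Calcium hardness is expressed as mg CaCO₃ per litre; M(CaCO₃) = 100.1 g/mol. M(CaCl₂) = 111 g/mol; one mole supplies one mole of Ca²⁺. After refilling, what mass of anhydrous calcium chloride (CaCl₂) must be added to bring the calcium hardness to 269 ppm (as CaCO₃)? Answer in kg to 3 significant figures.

(a) 5.72 ppm; (b) 44.6 kg

(a) [OCl⁻]/[HOCl] = 10^(pH − pKa) = 10^(8.39 − 7.42) = 10^0.97 = 9.333.
(a) Fraction as HOCl = 1 / (1 + 9.333) = 0.09678.
(a) OCl⁻ = (1 − 0.09678) × 6.33 ppm = 5.717 ppm.

(b) Volume: 777 m³ = 777,000 L.
(b) After draining 30% and refilling: 309 × 0.70 + 3 × 0.30 = 217.2 ppm.
(b) Deficit to target: 269 − 217.2 = 51.8 mg/L.
(b) As CaCO₃: 51.8 mg/L × 777,000 L = 40,250 g; ÷ 100.1 = 402.1 mol Ca²⁺.
(b) Mass: 402.1 × 111 = 44,630 g.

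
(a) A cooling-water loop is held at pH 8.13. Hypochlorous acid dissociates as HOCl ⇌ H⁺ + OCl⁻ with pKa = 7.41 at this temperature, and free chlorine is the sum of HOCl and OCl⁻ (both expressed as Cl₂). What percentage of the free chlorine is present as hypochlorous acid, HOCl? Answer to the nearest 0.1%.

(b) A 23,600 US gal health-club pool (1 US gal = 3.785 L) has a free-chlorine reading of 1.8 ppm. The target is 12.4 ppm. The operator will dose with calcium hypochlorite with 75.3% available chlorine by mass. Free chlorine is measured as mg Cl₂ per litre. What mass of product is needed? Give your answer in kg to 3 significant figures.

(a) [OCl⁻]/[HOCl] = 10^(pH − pKa) = 10^(8.13 − 7.41) = 10^0.72 = 5.248.
(a) Fraction as HOCl = 1 / (1 + 5.248) = 0.16.

(b) Volume: 23,600 US gal × 3.785 L/gal = 89,326 L.
(b) Chlorine deficit: 12.4 − 1.8 = 10.6 ppm = 10.6 mg/L as Cl₂.
(b) Cl₂ equivalent needed: 10.6 mg/L × 89,326 L = 946,900 mg = 946.9 g.
(b) Product at 75.3% available chlorine: 946.9 / 0.753 = 1257 g.

(a) 16.0%; (b) 1.26 kg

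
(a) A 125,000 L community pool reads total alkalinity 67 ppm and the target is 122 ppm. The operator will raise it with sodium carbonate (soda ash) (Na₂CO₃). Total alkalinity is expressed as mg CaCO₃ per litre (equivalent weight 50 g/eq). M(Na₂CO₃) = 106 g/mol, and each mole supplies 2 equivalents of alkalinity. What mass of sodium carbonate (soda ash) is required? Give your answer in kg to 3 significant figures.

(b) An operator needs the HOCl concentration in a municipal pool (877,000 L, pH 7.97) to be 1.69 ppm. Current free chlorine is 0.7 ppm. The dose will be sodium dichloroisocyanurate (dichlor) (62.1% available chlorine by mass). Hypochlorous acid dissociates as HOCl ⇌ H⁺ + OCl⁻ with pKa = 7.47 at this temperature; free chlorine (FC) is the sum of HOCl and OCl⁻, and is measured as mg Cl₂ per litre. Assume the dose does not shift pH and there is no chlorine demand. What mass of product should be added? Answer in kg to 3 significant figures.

(a) Alkalinity to add: (122 − 67) = 55 mg/L as CaCO₃ × 125,000 L = 6875 g as CaCO₃.
(a) Equivalents: 6875 g ÷ 50 g/eq = 137.5 eq.
(a) Each mole of Na₂CO₃ supplies 2 eq, so 137.5 / 2 = 68.75 mol.
(a) Mass: 68.75 mol × 106 g/mol = 7288 g.

(b) [OCl⁻]/[HOCl] = 10^(pH − pKa) = 10^(7.97 − 7.47) = 3.162; fraction as HOCl = 1/(1 + 3.162) = 0.2403.
(b) Free chlorine required for 1.69 ppm HOCl: 1.69 / 0.2403 = 7.034 ppm.
(b) FC to add: 7.034 − 0.7 = 6.334 mg/L as Cl₂.
(b) Cl₂ equivalent: 6.334 mg/L × 877,000 L = 5555 g.
(b) Product at 62.1% available Cl: 5555 / 0.621 = 8945 g.

(a) 7.29 kg; (b) 8.95 kg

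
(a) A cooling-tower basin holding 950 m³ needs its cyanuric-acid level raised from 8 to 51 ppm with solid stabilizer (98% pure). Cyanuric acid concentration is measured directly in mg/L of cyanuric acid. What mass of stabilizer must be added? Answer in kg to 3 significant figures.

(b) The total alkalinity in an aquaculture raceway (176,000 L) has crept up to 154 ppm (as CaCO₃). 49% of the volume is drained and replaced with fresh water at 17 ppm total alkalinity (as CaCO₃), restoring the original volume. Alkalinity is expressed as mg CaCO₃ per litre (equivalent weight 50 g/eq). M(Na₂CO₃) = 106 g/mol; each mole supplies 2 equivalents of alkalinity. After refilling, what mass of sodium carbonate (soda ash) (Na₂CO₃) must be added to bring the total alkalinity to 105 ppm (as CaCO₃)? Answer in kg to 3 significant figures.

(a) 41.7 kg; (b) 3.38 kg

(a) Volume: 950 m³ = 950,000 L.
(a) CYA to add: (51 − 8) = 43 mg/L × 950,000 L = 40,850 g cyanuric acid.
(a) At 98% purity: 40,850 / 0.98 = 41,680 g product.

(b) After draining 49% and refilling: 154 × 0.51 + 17 × 0.49 = 86.87 ppm.
(b) Deficit to target: 105 − 86.87 = 18.13 mg/L.
(b) As CaCO₃: 18.13 mg/L × 176,000 L = 3191 g; ÷ 50 g/eq ÷ 2 = 31.91 mol Na₂CO₃.
(b) Mass: 31.91 × 106 = 3382 g.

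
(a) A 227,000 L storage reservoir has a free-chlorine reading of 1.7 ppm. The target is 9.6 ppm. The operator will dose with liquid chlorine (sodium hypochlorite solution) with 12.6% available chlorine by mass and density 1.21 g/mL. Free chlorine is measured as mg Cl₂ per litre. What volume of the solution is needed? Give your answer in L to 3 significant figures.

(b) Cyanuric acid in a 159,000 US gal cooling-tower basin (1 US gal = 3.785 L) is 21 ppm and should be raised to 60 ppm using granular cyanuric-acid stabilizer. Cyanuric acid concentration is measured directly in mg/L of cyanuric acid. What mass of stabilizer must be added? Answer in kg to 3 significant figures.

(a) Chlorine deficit: 9.6 − 1.7 = 7.9 ppm = 7.9 mg/L as Cl₂.
(a) Cl₂ equivalent needed: 7.9 mg/L × 227,000 L = 1,793,000 mg = 1793 g.
(a) Product at 12.6% available chlorine: 1793 / 0.126 = 14,230 g.
(a) Volume at density 1.21 g/mL: 14,230 g ÷ 1.21 g/mL = 11,760 mL.

(b) Volume: 159,000 US gal × 3.785 L/gal = 601,815 L.
(b) CYA to add: (60 − 21) = 39 mg/L × 601,815 L = 23,470 g cyanuric acid.

(a) 11.8 L; (b) 23.5 kg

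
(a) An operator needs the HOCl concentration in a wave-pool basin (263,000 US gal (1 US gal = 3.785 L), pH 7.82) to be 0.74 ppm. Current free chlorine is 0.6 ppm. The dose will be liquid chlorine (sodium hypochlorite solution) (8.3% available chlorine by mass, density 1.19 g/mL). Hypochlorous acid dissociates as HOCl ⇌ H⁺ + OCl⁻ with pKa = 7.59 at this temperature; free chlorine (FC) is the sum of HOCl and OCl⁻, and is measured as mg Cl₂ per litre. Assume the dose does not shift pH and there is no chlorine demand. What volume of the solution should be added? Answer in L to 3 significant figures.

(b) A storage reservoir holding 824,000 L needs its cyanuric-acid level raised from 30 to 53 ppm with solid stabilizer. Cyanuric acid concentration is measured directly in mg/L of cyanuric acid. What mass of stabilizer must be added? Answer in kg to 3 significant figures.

(a) 14.1 L; (b) 19.0 kg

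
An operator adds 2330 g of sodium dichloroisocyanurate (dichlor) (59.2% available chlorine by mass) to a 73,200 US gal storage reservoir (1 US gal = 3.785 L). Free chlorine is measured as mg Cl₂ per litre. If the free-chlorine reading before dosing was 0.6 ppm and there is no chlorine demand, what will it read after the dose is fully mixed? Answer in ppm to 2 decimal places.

Volume: 73,200 US gal × 3.785 L/gal = 277,062 L.
Available chlorine delivered: 2330 g × 0.592 = 1379 g as Cl₂.
Concentration rise: 1379 g / 277,062 L = 4.979 mg/L = 4.98 ppm.
Final FC: 0.6 + 4.98 = 5.58 ppm.

5.58 ppm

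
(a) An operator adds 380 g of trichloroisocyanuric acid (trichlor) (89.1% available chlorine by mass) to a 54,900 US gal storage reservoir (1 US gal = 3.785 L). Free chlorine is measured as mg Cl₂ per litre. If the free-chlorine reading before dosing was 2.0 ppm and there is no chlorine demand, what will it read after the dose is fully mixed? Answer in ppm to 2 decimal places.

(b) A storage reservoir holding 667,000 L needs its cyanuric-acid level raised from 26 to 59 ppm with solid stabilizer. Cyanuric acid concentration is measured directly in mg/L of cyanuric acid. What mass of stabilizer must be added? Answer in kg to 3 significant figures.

(a) Volume: 54,900 US gal × 3.785 L/gal = 207,796 L.
(a) Available chlorine delivered: 380 g × 0.891 = 338.6 g as Cl₂.
(a) Concentration rise: 338.6 g / 207,796 L = 1.629 mg/L = 1.63 ppm.
(a) Final FC: 2.0 + 1.63 = 3.63 ppm.

(b) CYA to add: (59 − 26) = 33 mg/L × 667,000 L = 22,010 g cyanuric acid.

(a) 3.63 ppm; (b) 22.0 kg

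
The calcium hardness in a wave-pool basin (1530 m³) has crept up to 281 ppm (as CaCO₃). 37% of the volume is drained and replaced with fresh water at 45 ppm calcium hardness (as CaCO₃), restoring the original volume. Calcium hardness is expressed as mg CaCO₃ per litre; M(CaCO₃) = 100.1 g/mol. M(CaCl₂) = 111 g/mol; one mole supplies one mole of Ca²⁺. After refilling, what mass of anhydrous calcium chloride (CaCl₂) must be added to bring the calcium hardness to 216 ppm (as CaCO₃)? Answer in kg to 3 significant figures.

37.9 kg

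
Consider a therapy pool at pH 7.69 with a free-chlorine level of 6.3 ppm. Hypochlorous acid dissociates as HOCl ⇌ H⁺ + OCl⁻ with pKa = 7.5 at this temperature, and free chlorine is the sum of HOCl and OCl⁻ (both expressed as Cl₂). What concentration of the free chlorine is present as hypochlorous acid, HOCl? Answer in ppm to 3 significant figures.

[OCl⁻]/[HOCl] = 10^(pH − pKa) = 10^(7.69 − 7.5) = 10^0.19 = 1.549.
Fraction as HOCl = 1 / (1 + 1.549) = 0.3923.
HOCl = 0.3923 × 6.3 ppm = 2.472 ppm.

2.47 ppm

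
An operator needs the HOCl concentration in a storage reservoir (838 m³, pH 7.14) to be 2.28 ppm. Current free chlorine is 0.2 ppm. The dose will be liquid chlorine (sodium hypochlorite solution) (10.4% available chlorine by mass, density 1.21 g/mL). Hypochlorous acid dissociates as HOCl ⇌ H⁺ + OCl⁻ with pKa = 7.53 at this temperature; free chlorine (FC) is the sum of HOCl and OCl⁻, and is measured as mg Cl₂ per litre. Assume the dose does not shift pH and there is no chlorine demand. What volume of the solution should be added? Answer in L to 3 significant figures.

Volume: 838 m³ = 838,000 L.
[OCl⁻]/[HOCl] = 10^(pH − pKa) = 10^(7.14 − 7.53) = 0.4074; fraction as HOCl = 1/(1 + 0.4074) = 0.7105.
Free chlorine required for 2.28 ppm HOCl: 2.28 / 0.7105 = 3.209 ppm.
FC to add: 3.209 − 0.2 = 3.009 mg/L as Cl₂.
Cl₂ equivalent: 3.009 mg/L × 838,000 L = 2521 g.
Product at 10.4% available Cl: 2521 / 0.104 = 24,240 g.
Volume: 24,240 g ÷ 1.21 g/mL = 20,040 mL.

20.0 L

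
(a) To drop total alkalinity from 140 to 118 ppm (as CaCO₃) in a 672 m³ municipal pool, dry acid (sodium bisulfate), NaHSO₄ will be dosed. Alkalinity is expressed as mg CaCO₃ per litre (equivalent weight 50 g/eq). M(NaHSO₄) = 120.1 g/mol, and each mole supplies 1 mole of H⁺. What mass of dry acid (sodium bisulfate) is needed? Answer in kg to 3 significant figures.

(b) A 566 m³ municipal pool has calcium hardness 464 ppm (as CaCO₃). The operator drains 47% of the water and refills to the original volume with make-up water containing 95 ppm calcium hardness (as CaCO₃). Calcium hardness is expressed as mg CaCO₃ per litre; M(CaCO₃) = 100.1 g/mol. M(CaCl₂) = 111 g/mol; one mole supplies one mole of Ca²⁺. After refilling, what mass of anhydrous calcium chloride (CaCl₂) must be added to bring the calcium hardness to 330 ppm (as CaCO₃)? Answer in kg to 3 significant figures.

(a) 35.5 kg; (b) 24.7 kg

(a) Volume: 672 m³ = 672,000 L.
(a) Alkalinity to neutralize: (140 − 118) = 22 mg/L as CaCO₃ × 672,000 L = 14,780 g as CaCO₃.
(a) Equivalents of H⁺ required: 14,780 ÷ 50 g/eq = 295.7 eq = 295.7 mol NaHSO₄.
(a) Mass of NaHSO₄: 295.7 × 120.1 = 35,510 g.

(b) Volume: 566 m³ = 566,000 L.
(b) After draining 47% and refilling: 464 × 0.53 + 95 × 0.47 = 290.57 ppm.
(b) Deficit to target: 330 − 290.57 = 39.43 mg/L.
(b) As CaCO₃: 39.43 mg/L × 566,000 L = 22,320 g; ÷ 100.1 = 223 mol Ca²⁺.
(b) Mass: 223 × 111 = 24,750 g.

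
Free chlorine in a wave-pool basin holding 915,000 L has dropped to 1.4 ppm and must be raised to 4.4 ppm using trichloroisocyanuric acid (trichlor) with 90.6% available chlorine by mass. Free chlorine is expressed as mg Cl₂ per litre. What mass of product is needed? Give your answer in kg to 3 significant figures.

3.03 kg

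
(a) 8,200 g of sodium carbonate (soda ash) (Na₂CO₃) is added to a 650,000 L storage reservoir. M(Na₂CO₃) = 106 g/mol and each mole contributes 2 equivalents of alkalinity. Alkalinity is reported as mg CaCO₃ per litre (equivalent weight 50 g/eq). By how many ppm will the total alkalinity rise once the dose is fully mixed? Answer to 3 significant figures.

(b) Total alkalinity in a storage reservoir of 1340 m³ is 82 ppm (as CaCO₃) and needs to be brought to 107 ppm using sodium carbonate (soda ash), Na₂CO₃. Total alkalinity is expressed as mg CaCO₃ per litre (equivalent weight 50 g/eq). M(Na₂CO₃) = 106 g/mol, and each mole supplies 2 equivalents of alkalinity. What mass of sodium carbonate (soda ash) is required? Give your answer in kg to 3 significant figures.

(a) Moles of Na₂CO₃: 8,200 g ÷ 106 g/mol = 77.36 mol → 154.7 eq of alkalinity.
(a) As CaCO₃: 154.7 eq × 50 g/eq = 7736 g.
(a) Rise: 7736 g / 650,000 L × 1000 = 11.9 mg/L.

(b) Volume: 1340 m³ = 1,340,000 L.
(b) Alkalinity to add: (107 − 82) = 25 mg/L as CaCO₃ × 1,340,000 L = 33,500 g as CaCO₃.
(b) Equivalents: 33,500 g ÷ 50 g/eq = 670 eq.
(b) Each mole of Na₂CO₃ supplies 2 eq, so 670 / 2 = 335 mol.
(b) Mass: 335 mol × 106 g/mol = 35,510 g.

(a) 11.9 ppm; (b) 35.5 kg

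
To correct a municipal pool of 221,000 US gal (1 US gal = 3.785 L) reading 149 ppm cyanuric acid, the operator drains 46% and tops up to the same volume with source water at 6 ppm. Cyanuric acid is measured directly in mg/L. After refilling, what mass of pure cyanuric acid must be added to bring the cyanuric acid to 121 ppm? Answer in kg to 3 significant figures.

31.6 kg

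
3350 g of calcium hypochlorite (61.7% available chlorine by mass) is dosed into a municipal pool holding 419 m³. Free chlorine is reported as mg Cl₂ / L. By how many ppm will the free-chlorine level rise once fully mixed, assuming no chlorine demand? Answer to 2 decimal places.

Volume: 419 m³ = 419,000 L.
Available chlorine delivered: 3350 g × 0.617 = 2067 g as Cl₂.
Concentration rise: 2067 g / 419,000 L = 4.933 mg/L = 4.93 ppm.

4.93 ppm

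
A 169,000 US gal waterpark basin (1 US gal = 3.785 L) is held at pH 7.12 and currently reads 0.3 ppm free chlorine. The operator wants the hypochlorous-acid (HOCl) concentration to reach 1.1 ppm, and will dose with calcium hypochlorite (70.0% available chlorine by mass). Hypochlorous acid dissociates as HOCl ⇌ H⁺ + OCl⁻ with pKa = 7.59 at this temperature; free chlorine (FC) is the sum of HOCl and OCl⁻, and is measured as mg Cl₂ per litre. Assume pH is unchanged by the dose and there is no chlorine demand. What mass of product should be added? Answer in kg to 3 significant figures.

Volume: 169,000 US gal × 3.785 L/gal = 639,665 L.
[OCl⁻]/[HOCl] = 10^(pH − pKa) = 10^(7.12 − 7.59) = 0.3388; fraction as HOCl = 1/(1 + 0.3388) = 0.7469.
Free chlorine required for 1.1 ppm HOCl: 1.1 / 0.7469 = 1.473 ppm.
FC to add: 1.473 − 0.3 = 1.173 mg/L as Cl₂.
Cl₂ equivalent: 1.173 mg/L × 639,665 L = 750.2 g.
Product at 70.0% available Cl: 750.2 / 0.7 = 1072 g.

1.07 kg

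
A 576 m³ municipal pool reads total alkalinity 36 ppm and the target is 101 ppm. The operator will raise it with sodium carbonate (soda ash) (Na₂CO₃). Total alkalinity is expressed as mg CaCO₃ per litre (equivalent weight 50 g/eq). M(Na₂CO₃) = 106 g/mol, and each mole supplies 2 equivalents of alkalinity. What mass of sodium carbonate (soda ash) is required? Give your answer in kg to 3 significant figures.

Volume: 576 m³ = 576,000 L.
Alkalinity to add: (101 − 36) = 65 mg/L as CaCO₃ × 576,000 L = 37,440 g as CaCO₃.
Equivalents: 37,440 g ÷ 50 g/eq = 748.8 eq.
Each mole of Na₂CO₃ supplies 2 eq, so 748.8 / 2 = 374.4 mol.
Mass: 374.4 mol × 106 g/mol = 39,690 g.

39.7 kg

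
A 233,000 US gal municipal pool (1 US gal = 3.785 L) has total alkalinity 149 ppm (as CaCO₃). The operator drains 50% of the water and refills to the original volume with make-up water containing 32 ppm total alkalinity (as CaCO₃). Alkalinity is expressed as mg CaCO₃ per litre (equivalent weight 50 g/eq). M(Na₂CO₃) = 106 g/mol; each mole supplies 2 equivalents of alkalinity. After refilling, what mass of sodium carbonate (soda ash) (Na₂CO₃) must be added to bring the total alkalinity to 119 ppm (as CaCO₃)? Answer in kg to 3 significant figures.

26.6 kg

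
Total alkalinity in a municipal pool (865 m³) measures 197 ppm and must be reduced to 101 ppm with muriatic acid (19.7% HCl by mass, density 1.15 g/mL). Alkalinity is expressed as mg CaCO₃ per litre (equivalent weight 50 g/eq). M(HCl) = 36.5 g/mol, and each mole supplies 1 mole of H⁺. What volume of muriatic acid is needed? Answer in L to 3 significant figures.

268 L

Volume: 865 m³ = 865,000 L.
Alkalinity to neutralize: (197 − 101) = 96 mg/L as CaCO₃ × 865,000 L = 83,040 g as CaCO₃.
Equivalents of H⁺ required: 83,040 ÷ 50 g/eq = 1661 eq = 1661 mol HCl.
Mass of HCl: 1661 × 36.5 = 60,620 g.
Mass of 19.7% solution: 60,620 / 0.197 = 307,700 g.
Volume: 307,700 g ÷ 1.15 g/mL = 267,600 mL.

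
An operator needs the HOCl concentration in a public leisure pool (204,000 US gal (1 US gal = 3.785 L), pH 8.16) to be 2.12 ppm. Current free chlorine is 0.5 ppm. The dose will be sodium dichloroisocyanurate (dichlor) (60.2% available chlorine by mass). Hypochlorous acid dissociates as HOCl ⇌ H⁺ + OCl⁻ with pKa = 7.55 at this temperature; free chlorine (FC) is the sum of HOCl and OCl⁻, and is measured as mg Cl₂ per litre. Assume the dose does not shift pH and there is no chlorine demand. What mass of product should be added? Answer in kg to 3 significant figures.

13.2 kg

Volume: 204,000 US gal × 3.785 L/gal = 772,140 L.
[OCl⁻]/[HOCl] = 10^(pH − pKa) = 10^(8.16 − 7.55) = 4.074; fraction as HOCl = 1/(1 + 4.074) = 0.1971.
Free chlorine required for 2.12 ppm HOCl: 2.12 / 0.1971 = 10.76 ppm.
FC to add: 10.76 − 0.5 = 10.26 mg/L as Cl₂.
Cl₂ equivalent: 10.26 mg/L × 772,140 L = 7919 g.
Product at 60.2% available Cl: 7919 / 0.602 = 13,160 g.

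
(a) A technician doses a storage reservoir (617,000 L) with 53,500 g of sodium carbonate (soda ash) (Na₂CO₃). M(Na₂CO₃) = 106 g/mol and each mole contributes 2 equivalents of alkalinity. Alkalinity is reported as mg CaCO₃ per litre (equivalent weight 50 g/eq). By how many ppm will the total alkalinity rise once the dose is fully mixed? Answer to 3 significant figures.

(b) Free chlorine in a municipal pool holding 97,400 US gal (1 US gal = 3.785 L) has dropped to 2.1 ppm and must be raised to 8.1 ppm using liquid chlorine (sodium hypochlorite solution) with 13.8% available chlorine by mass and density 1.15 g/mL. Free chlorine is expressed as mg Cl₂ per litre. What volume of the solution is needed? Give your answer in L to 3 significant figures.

(a) Moles of Na₂CO₃: 53,500 g ÷ 106 g/mol = 504.7 mol → 1009 eq of alkalinity.
(a) As CaCO₃: 1009 eq × 50 g/eq = 50,470 g.
(a) Rise: 50,470 g / 617,000 L × 1000 = 81.8 mg/L.

(b) Volume: 97,400 US gal × 3.785 L/gal = 368,659 L.
(b) Chlorine deficit: 8.1 − 2.1 = 6 ppm = 6 mg/L as Cl₂.
(b) Cl₂ equivalent needed: 6 mg/L × 368,659 L = 2,212,000 mg = 2212 g.
(b) Product at 13.8% available chlorine: 2212 / 0.138 = 16,030 g.
(b) Volume at density 1.15 g/mL: 16,030 g ÷ 1.15 g/mL = 13,940 mL.

(a) 81.8 ppm; (b) 13.9 L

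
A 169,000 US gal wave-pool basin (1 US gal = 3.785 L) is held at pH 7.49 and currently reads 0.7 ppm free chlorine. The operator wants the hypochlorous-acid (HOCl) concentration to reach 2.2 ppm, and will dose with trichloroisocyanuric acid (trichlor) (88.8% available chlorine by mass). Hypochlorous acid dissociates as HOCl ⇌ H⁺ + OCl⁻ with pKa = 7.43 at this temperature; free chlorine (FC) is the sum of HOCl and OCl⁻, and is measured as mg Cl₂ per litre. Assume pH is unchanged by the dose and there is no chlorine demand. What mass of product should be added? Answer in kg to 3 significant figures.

2.90 kg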